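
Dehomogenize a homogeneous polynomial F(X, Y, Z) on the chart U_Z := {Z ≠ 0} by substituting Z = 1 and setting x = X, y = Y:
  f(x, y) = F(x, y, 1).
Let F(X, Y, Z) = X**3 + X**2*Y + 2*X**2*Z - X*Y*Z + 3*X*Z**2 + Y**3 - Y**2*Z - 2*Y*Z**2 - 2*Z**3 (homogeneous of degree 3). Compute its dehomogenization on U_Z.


f(x, y) = x**3 + x**2*y + 2*x**2 - x*y + 3*x + y**3 - y**2 - 2*y - 2

On U_Z we set Z = 1. Each monomial c·X^i·Y^j·Z^k in F becomes c·x^i·y^j·1^k = c·x^i·y^j.
Substituting Z = 1: F(X, Y, 1) = x**3 + x**2*y + 2*x**2 - x*y + 3*x + y**3 - y**2 - 2*y - 2.
Note: deg(f) ≤ deg(F) = 3; strict inequality happens when F is divisible by Z (lost terms).


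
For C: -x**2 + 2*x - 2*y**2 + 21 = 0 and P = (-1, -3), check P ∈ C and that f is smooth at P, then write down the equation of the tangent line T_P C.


Tangent line at P: 4*x + 12*y + 40 = 0.

Step 1: f(-1, -3) = 0, so P lies on C.
Step 2: partial derivatives
  f_x(x, y) = 2 - 2*x, f_y(x, y) = -4*y.
  f_x(P) = 4, f_y(P) = 12 (gradient nonzero, so P is smooth).
Step 3: tangent line at P: 4·(x − -1) + 12·(y − -3) = 0.
Expanding: 4*x + 12*y + 40 = 0.


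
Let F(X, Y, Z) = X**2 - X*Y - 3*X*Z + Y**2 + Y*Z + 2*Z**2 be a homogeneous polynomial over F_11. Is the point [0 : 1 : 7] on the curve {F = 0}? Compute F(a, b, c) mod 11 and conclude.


F(0,1,7) ≡ 7 (mod 11); P is NOT on the curve.

Evaluate F(0, 1, 7) term-by-term (mod 11).
  X**2 ↦ 1·0·1·1 = 0
  -X*Y ↦ -1·0·1·1 = 0
  -3*X*Z ↦ -3·0·1·7 = 0
  Y**2 ↦ 1·1·1·1 = 1
  Y*Z ↦ 1·1·1·7 = 7
  2*Z**2 ↦ 2·1·1·49 = 98
Sum: F(0, 1, 7) = (0) + (0) + (0) + (1) + (7) + (98) = 106.
Reducing mod 11: 106 ≡ 7 (mod 11).
Since F(a, b, c) ≡ 7 ≠ 0 (mod 11), P does NOT lie on the curve.


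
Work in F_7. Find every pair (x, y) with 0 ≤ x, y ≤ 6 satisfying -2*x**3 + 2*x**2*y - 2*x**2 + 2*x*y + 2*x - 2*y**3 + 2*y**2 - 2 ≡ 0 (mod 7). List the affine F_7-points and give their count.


Affine F_7-points: {(0, 4), (1, 1), (1, 3), (1, 4), (2, 4), (3, 2), (4, 0), (4, 3), (4, 5), (6, 6)}; count = 10.

For each of the 49 pairs (x, y) ∈ F_7², evaluate f(x, y) mod 7. Record the zeros.
  x = 0: [0↦5, 1↦5, 2↦4, 3↦4, 4↦0, 5↦1, 6↦2]  zeros at y ∈ {4}
  x = 1: [0↦3, 1↦0, 2↦3, 3↦0, 4↦0, 5↦5, 6↦3]  zeros at y ∈ {1, 3, 4}
  x = 2: [0↦6, 1↦4, 2↦1, 3↦6, 4↦0, 5↦6, 6↦5]  zeros at y ∈ {4}
  x = 3: [0↦2, 1↦5, 2↦0, 3↦3, 4↦2, 5↦6, 6↦3]  zeros at y ∈ {2}
  x = 4: [0↦0, 1↦5, 2↦2, 3↦0, 4↦1, 5↦0, 6↦6]  zeros at y ∈ {0, 3, 5}
  x = 5: [0↦2, 1↦6, 2↦2, 3↦6, 4↦6, 5↦4, 6↦2]  zeros at y ∈ ∅
  x = 6: [0↦3, 1↦3, 2↦2, 3↦2, 4↦5, 5↦6, 6↦0]  zeros at y ∈ {6}
Collecting zeros: affine points = {(0, 4), (1, 1), (1, 3), (1, 4), (2, 4), (3, 2), (4, 0), (4, 3), (4, 5), (6, 6)}.
Total count |C(F_7)_aff| = 10.


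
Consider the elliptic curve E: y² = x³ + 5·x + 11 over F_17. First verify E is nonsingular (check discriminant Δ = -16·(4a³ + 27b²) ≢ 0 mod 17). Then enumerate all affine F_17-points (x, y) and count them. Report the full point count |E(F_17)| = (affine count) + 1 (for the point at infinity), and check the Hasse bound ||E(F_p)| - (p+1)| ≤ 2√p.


Affine points = {(1, 0), (3, 6), (3, 11), (5, 5), (5, 12), (6, 6), (6, 11), (7, 7), (7, 10), (8, 6), (8, 11)}; affine count = 11; |E(F_17)| = 12.

Discriminant check: Δ ∝ 4a³ + 27b² = 4·5³ + 27·11² = 4·125 + 27·121 ≡ 10 (mod 17). Nonzero ⇒ E is nonsingular.
For each x ∈ F_17, compute rhs = x³ + 5·x + 11 mod 17, then count y ∈ F_17 with y² ≡ rhs.
  x = 0: rhs = 11, matching y values: none (0 points).
  x = 1: rhs = 0, matching y values: 0 (1 points).
  x = 2: rhs = 12, matching y values: none (0 points).
  x = 3: rhs = 2, matching y values: 6, 11 (2 points).
  x = 4: rhs = 10, matching y values: none (0 points).
  x = 5: rhs = 8, matching y values: 5, 12 (2 points).
  x = 6: rhs = 2, matching y values: 6, 11 (2 points).
  x = 7: rhs = 15, matching y values: 7, 10 (2 points).
  x = 8: rhs = 2, matching y values: 6, 11 (2 points).
  x = 9: rhs = 3, matching y values: none (0 points).
  x = 10: rhs = 7, matching y values: none (0 points).
  x = 11: rhs = 3, matching y values: none (0 points).
  x = 12: rhs = 14, matching y values: none (0 points).
  x = 13: rhs = 12, matching y values: none (0 points).
  x = 14: rhs = 3, matching y values: none (0 points).
  x = 15: rhs = 10, matching y values: none (0 points).
  x = 16: rhs = 5, matching y values: none (0 points).
Total affine count: 11.
Full point count |E(F_17)| = 11 + 1 = 12.
Hasse bound: |12 − (17+1)| = |-6| = 6 ≤ 2√17 ≈ 8.2462 ✓.


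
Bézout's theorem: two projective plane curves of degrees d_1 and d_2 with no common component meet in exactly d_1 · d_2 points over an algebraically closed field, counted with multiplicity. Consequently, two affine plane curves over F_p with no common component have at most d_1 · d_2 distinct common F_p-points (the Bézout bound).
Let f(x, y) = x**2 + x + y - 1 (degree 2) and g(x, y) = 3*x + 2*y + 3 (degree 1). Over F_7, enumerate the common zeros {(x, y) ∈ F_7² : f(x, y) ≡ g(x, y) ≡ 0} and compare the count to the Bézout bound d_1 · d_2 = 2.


Common zeros: ∅; count = 0; Bézout bound = 2.

deg(f) = 2, deg(g) = 1, so Bézout bound = 2.
Scan x ∈ F_7. For each x, list the y ∈ F_7 with f(x, y) ≡ 0 and those with g(x, y) ≡ 0 (mod 7); the common zeros in that column are the intersection.
  x = 0: f ≡ 0 at y ∈ {1}; g ≡ 0 at y ∈ {2}; common: ∅.
  x = 1: f ≡ 0 at y ∈ {6}; g ≡ 0 at y ∈ {4}; common: ∅.
  x = 2: f ≡ 0 at y ∈ {2}; g ≡ 0 at y ∈ {6}; common: ∅.
  x = 3: f ≡ 0 at y ∈ {3}; g ≡ 0 at y ∈ {1}; common: ∅.
  x = 4: f ≡ 0 at y ∈ {2}; g ≡ 0 at y ∈ {3}; common: ∅.
  x = 5: f ≡ 0 at y ∈ {6}; g ≡ 0 at y ∈ {5}; common: ∅.
  x = 6: f ≡ 0 at y ∈ {1}; g ≡ 0 at y ∈ {0}; common: ∅.
Collecting: common zeros = ∅, so the count is 0.
Comparison with the Bézout bound: 0 ≤ 2 = deg(f)·deg(g), as expected for curves with no common component (the affine F_7-count falls short of the bound because intersections may lie at infinity, over extension fields, or carry multiplicity).


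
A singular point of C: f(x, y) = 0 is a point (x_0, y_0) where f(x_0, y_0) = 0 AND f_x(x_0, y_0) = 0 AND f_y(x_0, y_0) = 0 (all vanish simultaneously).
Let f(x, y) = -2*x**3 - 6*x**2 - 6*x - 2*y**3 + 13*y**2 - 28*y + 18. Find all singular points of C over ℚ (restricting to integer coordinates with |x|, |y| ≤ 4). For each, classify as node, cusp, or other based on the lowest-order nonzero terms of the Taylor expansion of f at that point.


Singular points: {(-1, 2)}; classification: cusp.

Compute partial derivatives:
  f_x = -6*x**2 - 12*x - 6.
  f_y = -6*y**2 + 26*y - 28.
Scan x_0 ∈ {−4, ..., 4}. For each x_0, f_y(x_0, y) is a polynomial in y; find its integer roots y ∈ {−4, ..., 4}, then test f_x and f at those candidates.
  x = -4: f_y(-4, y) = -6*y**2 + 26*y - 28; vanishes at y ∈ {2}. (-4, 2): f_x = -54 ≠ 0.
  x = -3: f_y(-3, y) = -6*y**2 + 26*y - 28; vanishes at y ∈ {2}. (-3, 2): f_x = -24 ≠ 0.
  x = -2: f_y(-2, y) = -6*y**2 + 26*y - 28; vanishes at y ∈ {2}. (-2, 2): f_x = -6 ≠ 0.
  x = -1: f_y(-1, y) = -6*y**2 + 26*y - 28; vanishes at y ∈ {2}. (-1, 2): f_x = 0, f = 0 — SINGULAR.
  x = 0: f_y(0, y) = -6*y**2 + 26*y - 28; vanishes at y ∈ {2}. (0, 2): f_x = -6 ≠ 0.
  x = 1: f_y(1, y) = -6*y**2 + 26*y - 28; vanishes at y ∈ {2}. (1, 2): f_x = -24 ≠ 0.
  x = 2: f_y(2, y) = -6*y**2 + 26*y - 28; vanishes at y ∈ {2}. (2, 2): f_x = -54 ≠ 0.
  x = 3: f_y(3, y) = -6*y**2 + 26*y - 28; vanishes at y ∈ {2}. (3, 2): f_x = -96 ≠ 0.
  x = 4: f_y(4, y) = -6*y**2 + 26*y - 28; vanishes at y ∈ {2}. (4, 2): f_x = -150 ≠ 0.
Only singular point on the grid: (-1, 2).
Classify: substitute x = -1 + u, y = 2 + v and expand: f = -2*u**3 - 2*v**3 + v**2.
No constant or linear terms (consistent with a singular point). Quadratic part: v**2. Cubic part: -2*u**3 - 2*v**3.
The quadratic part v**2 is a perfect square, so there is a single (double) tangent line v = 0, i.e. y = 2. Restricting the cubic part to that line (v = 0) leaves -2*u**3 ≠ 0, so f is not divisible by v and the branch is v² ≈ 2*u**3 to lowest order — this is a cusp.
Classification: cusp.


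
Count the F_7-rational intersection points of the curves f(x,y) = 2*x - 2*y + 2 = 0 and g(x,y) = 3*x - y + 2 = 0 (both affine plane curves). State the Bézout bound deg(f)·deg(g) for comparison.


Common zeros: {(3, 4)}; count = 1; Bézout bound = 1.

deg(f) = 1, deg(g) = 1, so Bézout bound = 1.
Scan x ∈ F_7. For each x, list the y ∈ F_7 with f(x, y) ≡ 0 and those with g(x, y) ≡ 0 (mod 7); the common zeros in that column are the intersection.
  x = 0: f ≡ 0 at y ∈ {1}; g ≡ 0 at y ∈ {2}; common: ∅.
  x = 1: f ≡ 0 at y ∈ {2}; g ≡ 0 at y ∈ {5}; common: ∅.
  x = 2: f ≡ 0 at y ∈ {3}; g ≡ 0 at y ∈ {1}; common: ∅.
  x = 3: f ≡ 0 at y ∈ {4}; g ≡ 0 at y ∈ {4}; common: {4}.
  x = 4: f ≡ 0 at y ∈ {5}; g ≡ 0 at y ∈ {0}; common: ∅.
  x = 5: f ≡ 0 at y ∈ {6}; g ≡ 0 at y ∈ {3}; common: ∅.
  x = 6: f ≡ 0 at y ∈ {0}; g ≡ 0 at y ∈ {6}; common: ∅.
Collecting: common zeros = {(3, 4)}, so the count is 1.
Comparison with the Bézout bound: 1 ≤ 1 = deg(f)·deg(g), as expected for curves with no common component (the bound is attained).


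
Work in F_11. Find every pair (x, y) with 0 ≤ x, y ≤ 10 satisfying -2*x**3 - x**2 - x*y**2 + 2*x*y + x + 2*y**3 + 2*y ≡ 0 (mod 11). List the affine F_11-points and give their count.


Affine F_11-points: {(0, 0), (1, 3), (1, 6), (1, 8), (3, 8), (4, 1), (5, 9), (6, 0), (6, 4), (6, 10), (8, 7), (10, 0), (10, 5)}; count = 13.

For each of the 121 pairs (x, y) ∈ F_11², evaluate f(x, y) mod 11. Record the zeros.
  x = 0: [0↦0, 1↦4, 2↦9, 3↦5, 4↦4, 5↦7, 6↦4, 7↦7, 8↦6, 9↦2, 10↦7]  zeros at y ∈ {0}
  x = 1: [0↦9, 1↦3, 2↦7, 3↦0, 4↦5, 5↦1, 6↦0, 7↦3, 8↦0, 9↦3, 10↦2]  zeros at y ∈ {3, 6, 8}
  x = 2: [0↦4, 1↦10, 2↦2, 3↦3, 4↦3, 5↦3, 6↦4, 7↦7, 8↦2, 9↦1, 10↦5]  zeros at y ∈ ∅
  x = 3: [0↦6, 1↦2, 2↦4, 3↦2, 4↦8, 5↦1, 6↦4, 7↦7, 8↦0, 9↦6, 10↦4]  zeros at y ∈ {8}
  x = 4: [0↦3, 1↦0, 2↦1, 3↦7, 4↦8, 5↦5, 6↦10, 7↦2, 8↦4, 9↦6, 10↦9]  zeros at y ∈ {1}
  x = 5: [0↦5, 1↦3, 2↦3, 3↦6, 4↦2, 5↦3, 6↦10, 7↦2, 8↦2, 9↦0, 10↦8]  zeros at y ∈ {9}
  x = 6: [0↦0, 1↦10, 2↦9, 3↦9, 4↦0, 5↦5, 6↦3, 7↦6, 8↦4, 9↦9, 10↦0]  zeros at y ∈ {0, 4, 10}
  x = 7: [0↦9, 1↦9, 2↦7, 3↦4, 4↦1, 5↦10, 6↦10, 7↦2, 8↦9, 9↦10, 10↦6]  zeros at y ∈ ∅
  x = 8: [0↦9, 1↦10, 2↦7, 3↦1, 4↦4, 5↦6, 6↦8, 7↦0, 8↦5, 9↦2, 10↦3]  zeros at y ∈ {7}
  x = 9: [0↦10, 1↦1, 2↦8, 3↦10, 4↦8, 5↦3, 6↦7, 7↦10, 8↦2, 9↦6, 10↦1]  zeros at y ∈ ∅
  x = 10: [0↦0, 1↦3, 2↦9, 3↦8, 4↦1, 5↦0, 6↦6, 7↦9, 8↦10, 9↦10, 10↦10]  zeros at y ∈ {0, 5}
Collecting zeros: affine points = {(0, 0), (1, 3), (1, 6), (1, 8), (3, 8), (4, 1), (5, 9), (6, 0), (6, 4), (6, 10), (8, 7), (10, 0), (10, 5)}.
Total count |C(F_11)_aff| = 13.


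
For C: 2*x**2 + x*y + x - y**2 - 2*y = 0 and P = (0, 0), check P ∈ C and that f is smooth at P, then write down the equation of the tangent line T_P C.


Tangent line at P: x - 2*y = 0.

Step 1: f(0, 0) = 0, so P lies on C.
Step 2: partial derivatives
  f_x(x, y) = 4*x + y + 1, f_y(x, y) = x - 2*y - 2.
  f_x(P) = 1, f_y(P) = -2 (gradient nonzero, so P is smooth).
Step 3: tangent line at P: 1·(x − 0) + -2·(y − 0) = 0.
Expanding: x - 2*y = 0.


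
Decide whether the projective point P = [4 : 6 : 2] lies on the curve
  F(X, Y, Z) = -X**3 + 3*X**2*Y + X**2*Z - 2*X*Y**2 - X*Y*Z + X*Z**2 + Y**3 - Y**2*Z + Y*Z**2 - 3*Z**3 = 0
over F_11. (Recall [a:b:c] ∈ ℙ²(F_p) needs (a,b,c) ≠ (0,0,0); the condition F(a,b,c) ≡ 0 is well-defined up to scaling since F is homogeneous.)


F(4,6,2) ≡ 3 (mod 11); P is NOT on the curve.

Evaluate F(4, 6, 2) term-by-term (mod 11).
  -X**3 ↦ -1·64·1·1 = -64
  3*X**2*Y ↦ 3·16·6·1 = 288
  X**2*Z ↦ 1·16·1·2 = 32
  -2*X*Y**2 ↦ -2·4·36·1 = -288
  -X*Y*Z ↦ -1·4·6·2 = -48
  X*Z**2 ↦ 1·4·1·4 = 16
  Y**3 ↦ 1·1·216·1 = 216
  -Y**2*Z ↦ -1·1·36·2 = -72
  Y*Z**2 ↦ 1·1·6·4 = 24
  -3*Z**3 ↦ -3·1·1·8 = -24
Sum: F(4, 6, 2) = (-64) + (288) + (32) + (-288) + (-48) + (16) + (216) + (-72) + (24) + (-24) = 80.
Reducing mod 11: 80 ≡ 3 (mod 11).
Since F(a, b, c) ≡ 3 ≠ 0 (mod 11), P does NOT lie on the curve.


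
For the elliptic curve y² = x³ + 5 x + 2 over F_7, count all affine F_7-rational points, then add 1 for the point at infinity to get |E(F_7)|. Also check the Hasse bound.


Affine points = {(0, 3), (0, 4), (1, 1), (1, 6), (3, 3), (3, 4), (4, 3), (4, 4)}; affine count = 8; |E(F_7)| = 9.

Discriminant check: Δ ∝ 4a³ + 27b² = 4·5³ + 27·2² = 4·125 + 27·4 ≡ 6 (mod 7). Nonzero ⇒ E is nonsingular.
For each x ∈ F_7, compute rhs = x³ + 5·x + 2 mod 7, then count y ∈ F_7 with y² ≡ rhs.
  x = 0: rhs = 2, matching y values: 3, 4 (2 points).
  x = 1: rhs = 1, matching y values: 1, 6 (2 points).
  x = 2: rhs = 6, matching y values: none (0 points).
  x = 3: rhs = 2, matching y values: 3, 4 (2 points).
  x = 4: rhs = 2, matching y values: 3, 4 (2 points).
  x = 5: rhs = 5, matching y values: none (0 points).
  x = 6: rhs = 3, matching y values: none (0 points).
Total affine count: 8.
Full point count |E(F_7)| = 8 + 1 = 9.
Hasse bound: |9 − (7+1)| = |1| = 1 ≤ 2√7 ≈ 5.2915 ✓.


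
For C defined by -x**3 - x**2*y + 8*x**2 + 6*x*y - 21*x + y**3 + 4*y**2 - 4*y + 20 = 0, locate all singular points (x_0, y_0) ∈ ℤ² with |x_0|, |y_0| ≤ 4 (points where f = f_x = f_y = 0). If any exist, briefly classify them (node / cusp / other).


Singular points: {(3, -1)}; classification: cusp.

Compute partial derivatives:
  f_x = -3*x**2 - 2*x*y + 16*x + 6*y - 21.
  f_y = -x**2 + 6*x + 3*y**2 + 8*y - 4.
Scan x_0 ∈ {−4, ..., 4}. For each x_0, f_y(x_0, y) is a polynomial in y; find its integer roots y ∈ {−4, ..., 4}, then test f_x and f at those candidates.
  x = -4: f_y(-4, y) = 3*y**2 + 8*y - 44; no integer root y with |y| ≤ 4.
  x = -3: f_y(-3, y) = 3*y**2 + 8*y - 31; no integer root y with |y| ≤ 4.
  x = -2: f_y(-2, y) = 3*y**2 + 8*y - 20; no integer root y with |y| ≤ 4.
  x = -1: f_y(-1, y) = 3*y**2 + 8*y - 11; vanishes at y ∈ {1}. (-1, 1): f_x = -32 ≠ 0.
  x = 0: f_y(0, y) = 3*y**2 + 8*y - 4; no integer root y with |y| ≤ 4.
  x = 1: f_y(1, y) = 3*y**2 + 8*y + 1; no integer root y with |y| ≤ 4.
  x = 2: f_y(2, y) = 3*y**2 + 8*y + 4; vanishes at y ∈ {-2}. (2, -2): f_x = -5 ≠ 0.
  x = 3: f_y(3, y) = 3*y**2 + 8*y + 5; vanishes at y ∈ {-1}. (3, -1): f_x = 0, f = 0 — SINGULAR.
  x = 4: f_y(4, y) = 3*y**2 + 8*y + 4; vanishes at y ∈ {-2}. (4, -2): f_x = -1 ≠ 0.
Only singular point on the grid: (3, -1).
Classify: substitute x = 3 + u, y = -1 + v and expand: f = -u**3 - u**2*v + v**3 + v**2.
No constant or linear terms (consistent with a singular point). Quadratic part: v**2. Cubic part: -u**3 - u**2*v + v**3.
The quadratic part v**2 is a perfect square, so there is a single (double) tangent line v = 0, i.e. y = -1. Restricting the cubic part to that line (v = 0) leaves -u**3 ≠ 0, so f is not divisible by v and the branch is v² ≈ u**3 to lowest order — this is a cusp.
Classification: cusp.


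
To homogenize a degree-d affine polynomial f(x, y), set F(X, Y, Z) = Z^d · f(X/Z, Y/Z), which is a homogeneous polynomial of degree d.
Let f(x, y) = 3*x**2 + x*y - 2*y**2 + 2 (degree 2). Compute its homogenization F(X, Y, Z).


F(X, Y, Z) = 3*X**2 + X*Y - 2*Y**2 + 2*Z**2

deg(f) = 2.
Substitute x = X/Z, y = Y/Z into f, then multiply by Z^2.
  monomial 3·x^2·y^0 ↦ 3·X^2·Y^0·Z^0.
  monomial 1·x^1·y^1 ↦ 1·X^1·Y^1·Z^0.
  monomial -2·x^0·y^2 ↦ -2·X^0·Y^2·Z^0.
  monomial 2·x^0·y^0 ↦ 2·X^0·Y^0·Z^2.
Collecting: F(X, Y, Z) = 3*X**2 + X*Y - 2*Y**2 + 2*Z**2.


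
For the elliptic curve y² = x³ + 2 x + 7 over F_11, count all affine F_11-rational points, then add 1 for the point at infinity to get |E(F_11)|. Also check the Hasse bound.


Affine points = {(6, 2), (6, 9), (7, 1), (7, 10), (10, 2), (10, 9)}; affine count = 6; |E(F_11)| = 7.

Discriminant check: Δ ∝ 4a³ + 27b² = 4·2³ + 27·7² = 4·8 + 27·49 ≡ 2 (mod 11). Nonzero ⇒ E is nonsingular.
For each x ∈ F_11, compute rhs = x³ + 2·x + 7 mod 11, then count y ∈ F_11 with y² ≡ rhs.
  x = 0: rhs = 7, matching y values: none (0 points).
  x = 1: rhs = 10, matching y values: none (0 points).
  x = 2: rhs = 8, matching y values: none (0 points).
  x = 3: rhs = 7, matching y values: none (0 points).
  x = 4: rhs = 2, matching y values: none (0 points).
  x = 5: rhs = 10, matching y values: none (0 points).
  x = 6: rhs = 4, matching y values: 2, 9 (2 points).
  x = 7: rhs = 1, matching y values: 1, 10 (2 points).
  x = 8: rhs = 7, matching y values: none (0 points).
  x = 9: rhs = 6, matching y values: none (0 points).
  x = 10: rhs = 4, matching y values: 2, 9 (2 points).
Total affine count: 6.
Full point count |E(F_11)| = 6 + 1 = 7.
Hasse bound: |7 − (11+1)| = |-5| = 5 ≤ 2√11 ≈ 6.6332 ✓.


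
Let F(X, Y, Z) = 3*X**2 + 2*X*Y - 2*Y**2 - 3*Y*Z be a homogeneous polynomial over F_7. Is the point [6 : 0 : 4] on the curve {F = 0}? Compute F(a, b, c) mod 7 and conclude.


F(6,0,4) ≡ 3 (mod 7); P is NOT on the curve.

Evaluate F(6, 0, 4) term-by-term (mod 7).
  3*X**2 ↦ 3·36·1·1 = 108
  2*X*Y ↦ 2·6·0·1 = 0
  -2*Y**2 ↦ -2·1·0·1 = 0
  -3*Y*Z ↦ -3·1·0·4 = 0
Sum: F(6, 0, 4) = (108) + (0) + (0) + (0) = 108.
Reducing mod 7: 108 ≡ 3 (mod 7).
Since F(a, b, c) ≡ 3 ≠ 0 (mod 7), P does NOT lie on the curve.


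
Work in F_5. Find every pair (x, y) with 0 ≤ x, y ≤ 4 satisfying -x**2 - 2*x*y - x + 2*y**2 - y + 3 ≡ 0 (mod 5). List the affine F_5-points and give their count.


Affine F_5-points: {(1, 1), (1, 3), (2, 2), (2, 3), (3, 2), (3, 4)}; count = 6.

For each of the 25 pairs (x, y) ∈ F_5², evaluate f(x, y) mod 5. Record the zeros.
  x = 0: [0↦3, 1↦4, 2↦4, 3↦3, 4↦1]  zeros at y ∈ ∅
  x = 1: [0↦1, 1↦0, 2↦3, 3↦0, 4↦1]  zeros at y ∈ {1, 3}
  x = 2: [0↦2, 1↦4, 2↦0, 3↦0, 4↦4]  zeros at y ∈ {2, 3}
  x = 3: [0↦1, 1↦1, 2↦0, 3↦3, 4↦0]  zeros at y ∈ {2, 4}
  x = 4: [0↦3, 1↦1, 2↦3, 3↦4, 4↦4]  zeros at y ∈ ∅
Collecting zeros: affine points = {(1, 1), (1, 3), (2, 2), (2, 3), (3, 2), (3, 4)}.
Total count |C(F_5)_aff| = 6.


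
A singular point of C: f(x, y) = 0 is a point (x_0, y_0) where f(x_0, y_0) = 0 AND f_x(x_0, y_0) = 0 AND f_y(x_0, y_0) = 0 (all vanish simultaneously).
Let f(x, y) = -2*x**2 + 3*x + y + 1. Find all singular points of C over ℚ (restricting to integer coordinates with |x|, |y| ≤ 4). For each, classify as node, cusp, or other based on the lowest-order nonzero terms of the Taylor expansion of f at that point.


No singular points in the scanned grid; C is smooth there.

Compute partial derivatives:
  f_x = 3 - 4*x.
  f_y = 1.
f_y = 1 is a nonzero constant, so f_y never vanishes: no point (x, y) can satisfy f = f_x = f_y = 0. In particular no (x, y) ∈ {−4, ..., 4}² is singular; the curve is smooth.


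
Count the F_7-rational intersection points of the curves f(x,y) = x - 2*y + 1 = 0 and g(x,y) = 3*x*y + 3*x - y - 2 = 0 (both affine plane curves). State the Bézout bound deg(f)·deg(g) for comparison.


Common zeros: ∅; count = 0; Bézout bound = 2.

deg(f) = 1, deg(g) = 2, so Bézout bound = 2.
Scan x ∈ F_7. For each x, list the y ∈ F_7 with f(x, y) ≡ 0 and those with g(x, y) ≡ 0 (mod 7); the common zeros in that column are the intersection.
  x = 0: f ≡ 0 at y ∈ {4}; g ≡ 0 at y ∈ {5}; common: ∅.
  x = 1: f ≡ 0 at y ∈ {1}; g ≡ 0 at y ∈ {3}; common: ∅.
  x = 2: f ≡ 0 at y ∈ {5}; g ≡ 0 at y ∈ {2}; common: ∅.
  x = 3: f ≡ 0 at y ∈ {2}; g ≡ 0 at y ∈ {0}; common: ∅.
  x = 4: f ≡ 0 at y ∈ {6}; g ≡ 0 at y ∈ {1}; common: ∅.
  x = 5: f ≡ 0 at y ∈ {3}; g ≡ 0 at y ∈ ∅; common: ∅.
  x = 6: f ≡ 0 at y ∈ {0}; g ≡ 0 at y ∈ {4}; common: ∅.
Collecting: common zeros = ∅, so the count is 0.
Comparison with the Bézout bound: 0 ≤ 2 = deg(f)·deg(g), as expected for curves with no common component (the affine F_7-count falls short of the bound because intersections may lie at infinity, over extension fields, or carry multiplicity).


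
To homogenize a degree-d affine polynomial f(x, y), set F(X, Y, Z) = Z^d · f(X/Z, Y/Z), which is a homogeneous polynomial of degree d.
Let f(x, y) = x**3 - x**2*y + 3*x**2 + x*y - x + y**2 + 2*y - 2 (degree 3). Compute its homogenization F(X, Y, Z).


F(X, Y, Z) = X**3 - X**2*Y + 3*X**2*Z + X*Y*Z - X*Z**2 + Y**2*Z + 2*Y*Z**2 - 2*Z**3

deg(f) = 3.
Substitute x = X/Z, y = Y/Z into f, then multiply by Z^3.
  monomial 1·x^3·y^0 ↦ 1·X^3·Y^0·Z^0.
  monomial -1·x^2·y^1 ↦ -1·X^2·Y^1·Z^0.
  monomial 3·x^2·y^0 ↦ 3·X^2·Y^0·Z^1.
  monomial 1·x^1·y^1 ↦ 1·X^1·Y^1·Z^1.
  monomial -1·x^1·y^0 ↦ -1·X^1·Y^0·Z^2.
  monomial 1·x^0·y^2 ↦ 1·X^0·Y^2·Z^1.
  monomial 2·x^0·y^1 ↦ 2·X^0·Y^1·Z^2.
  monomial -2·x^0·y^0 ↦ -2·X^0·Y^0·Z^3.
Collecting: F(X, Y, Z) = X**3 - X**2*Y + 3*X**2*Z + X*Y*Z - X*Z**2 + Y**2*Z + 2*Y*Z**2 - 2*Z**3.


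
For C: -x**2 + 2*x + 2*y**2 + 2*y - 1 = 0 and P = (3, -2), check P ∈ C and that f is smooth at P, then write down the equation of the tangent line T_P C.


Tangent line at P: -4*x - 6*y = 0.

Step 1: f(3, -2) = 0, so P lies on C.
Step 2: partial derivatives
  f_x(x, y) = 2 - 2*x, f_y(x, y) = 4*y + 2.
  f_x(P) = -4, f_y(P) = -6 (gradient nonzero, so P is smooth).
Step 3: tangent line at P: -4·(x − 3) + -6·(y − -2) = 0.
Expanding: -4*x - 6*y = 0.


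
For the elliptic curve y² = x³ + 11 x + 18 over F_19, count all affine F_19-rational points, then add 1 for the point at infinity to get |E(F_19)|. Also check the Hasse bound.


Affine points = {(1, 7), (1, 12), (7, 1), (7, 18), (10, 8), (10, 11), (11, 8), (11, 11), (12, 4), (12, 15), (14, 3), (14, 16), (15, 9), (15, 10), (17, 8), (17, 11), (18, 5), (18, 14)}; affine count = 18; |E(F_19)| = 19.

Discriminant check: Δ ∝ 4a³ + 27b² = 4·11³ + 27·18² = 4·1331 + 27·324 ≡ 12 (mod 19). Nonzero ⇒ E is nonsingular.
For each x ∈ F_19, compute rhs = x³ + 11·x + 18 mod 19, then count y ∈ F_19 with y² ≡ rhs.
  x = 0: rhs = 18, matching y values: none (0 points).
  x = 1: rhs = 11, matching y values: 7, 12 (2 points).
  x = 2: rhs = 10, matching y values: none (0 points).
  x = 3: rhs = 2, matching y values: none (0 points).
  x = 4: rhs = 12, matching y values: none (0 points).
  x = 5: rhs = 8, matching y values: none (0 points).
  x = 6: rhs = 15, matching y values: none (0 points).
  x = 7: rhs = 1, matching y values: 1, 18 (2 points).
  x = 8: rhs = 10, matching y values: none (0 points).
  x = 9: rhs = 10, matching y values: none (0 points).
  x = 10: rhs = 7, matching y values: 8, 11 (2 points).
  x = 11: rhs = 7, matching y values: 8, 11 (2 points).
  x = 12: rhs = 16, matching y values: 4, 15 (2 points).
  x = 13: rhs = 2, matching y values: none (0 points).
  x = 14: rhs = 9, matching y values: 3, 16 (2 points).
  x = 15: rhs = 5, matching y values: 9, 10 (2 points).
  x = 16: rhs = 15, matching y values: none (0 points).
  x = 17: rhs = 7, matching y values: 8, 11 (2 points).
  x = 18: rhs = 6, matching y values: 5, 14 (2 points).
Total affine count: 18.
Full point count |E(F_19)| = 18 + 1 = 19.
Hasse bound: |19 − (19+1)| = |-1| = 1 ≤ 2√19 ≈ 8.7178 ✓.


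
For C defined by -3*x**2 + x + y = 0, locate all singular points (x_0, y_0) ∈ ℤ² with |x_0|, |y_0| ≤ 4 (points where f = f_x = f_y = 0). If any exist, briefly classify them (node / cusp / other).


No singular points in the scanned grid; C is smooth there.

Compute partial derivatives:
  f_x = 1 - 6*x.
  f_y = 1.
f_y = 1 is a nonzero constant, so f_y never vanishes: no point (x, y) can satisfy f = f_x = f_y = 0. In particular no (x, y) ∈ {−4, ..., 4}² is singular; the curve is smooth.


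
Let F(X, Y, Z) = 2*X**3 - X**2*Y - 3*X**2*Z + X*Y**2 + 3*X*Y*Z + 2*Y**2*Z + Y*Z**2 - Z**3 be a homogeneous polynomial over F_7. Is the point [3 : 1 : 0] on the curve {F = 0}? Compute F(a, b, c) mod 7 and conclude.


F(3,1,0) ≡ 6 (mod 7); P is NOT on the curve.

Evaluate F(3, 1, 0) term-by-term (mod 7).
  2*X**3 ↦ 2·27·1·1 = 54
  -X**2*Y ↦ -1·9·1·1 = -9
  -3*X**2*Z ↦ -3·9·1·0 = 0
  X*Y**2 ↦ 1·3·1·1 = 3
  3*X*Y*Z ↦ 3·3·1·0 = 0
  2*Y**2*Z ↦ 2·1·1·0 = 0
  Y*Z**2 ↦ 1·1·1·0 = 0
  -Z**3 ↦ -1·1·1·0 = 0
Sum: F(3, 1, 0) = (54) + (-9) + (0) + (3) + (0) + (0) + (0) + (0) = 48.
Reducing mod 7: 48 ≡ 6 (mod 7).
Since F(a, b, c) ≡ 6 ≠ 0 (mod 7), P does NOT lie on the curve.


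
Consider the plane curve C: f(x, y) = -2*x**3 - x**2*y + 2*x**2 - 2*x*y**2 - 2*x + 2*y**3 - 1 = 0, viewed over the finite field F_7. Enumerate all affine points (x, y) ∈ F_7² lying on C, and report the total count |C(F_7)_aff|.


Affine F_7-points: {(2, 2), (2, 3), (2, 4), (3, 1), (3, 3), (3, 6), (4, 0), (5, 3), (5, 4), (5, 5), (6, 4)}; count = 11.

For each of the 49 pairs (x, y) ∈ F_7², evaluate f(x, y) mod 7. Record the zeros.
  x = 0: [0↦6, 1↦1, 2↦1, 3↦4, 4↦1, 5↦4, 6↦4]  zeros at y ∈ ∅
  x = 1: [0↦4, 1↦3, 2↦3, 3↦2, 4↦5, 5↦3, 6↦1]  zeros at y ∈ ∅
  x = 2: [0↦1, 1↦2, 2↦0, 3↦0, 4↦0, 5↦5, 6↦6]  zeros at y ∈ {2, 3, 4}
  x = 3: [0↦6, 1↦0, 2↦1, 3↦0, 4↦2, 5↦5, 6↦0]  zeros at y ∈ {1, 3, 6}
  x = 4: [0↦0, 1↦6, 2↦1, 3↦4, 4↦6, 5↦5, 6↦6]  zeros at y ∈ {0}
  x = 5: [0↦6, 1↦1, 2↦2, 3↦0, 4↦0, 5↦0, 6↦5]  zeros at y ∈ {3, 4, 5}
  x = 6: [0↦5, 1↦1, 2↦6, 3↦4, 4↦0, 5↦6, 6↦6]  zeros at y ∈ {4}
Collecting zeros: affine points = {(2, 2), (2, 3), (2, 4), (3, 1), (3, 3), (3, 6), (4, 0), (5, 3), (5, 4), (5, 5), (6, 4)}.
Total count |C(F_7)_aff| = 11.


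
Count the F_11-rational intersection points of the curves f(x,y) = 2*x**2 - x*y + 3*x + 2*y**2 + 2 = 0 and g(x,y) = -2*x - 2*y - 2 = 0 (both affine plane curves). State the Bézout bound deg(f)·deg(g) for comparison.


Common zeros: ∅; count = 0; Bézout bound = 2.

deg(f) = 2, deg(g) = 1, so Bézout bound = 2.
Scan x ∈ F_11. For each x, list the y ∈ F_11 with f(x, y) ≡ 0 and those with g(x, y) ≡ 0 (mod 11); the common zeros in that column are the intersection.
  x = 0: f ≡ 0 at y ∈ ∅; g ≡ 0 at y ∈ {10}; common: ∅.
  x = 1: f ≡ 0 at y ∈ {3}; g ≡ 0 at y ∈ {9}; common: ∅.
  x = 2: f ≡ 0 at y ∈ ∅; g ≡ 0 at y ∈ {8}; common: ∅.
  x = 3: f ≡ 0 at y ∈ ∅; g ≡ 0 at y ∈ {7}; common: ∅.
  x = 4: f ≡ 0 at y ∈ {1}; g ≡ 0 at y ∈ {6}; common: ∅.
  x = 5: f ≡ 0 at y ∈ ∅; g ≡ 0 at y ∈ {5}; common: ∅.
  x = 6: f ≡ 0 at y ∈ {1, 2}; g ≡ 0 at y ∈ {4}; common: ∅.
  x = 7: f ≡ 0 at y ∈ {0, 9}; g ≡ 0 at y ∈ {3}; common: ∅.
  x = 8: f ≡ 0 at y ∈ {0, 4}; g ≡ 0 at y ∈ {2}; common: ∅.
  x = 9: f ≡ 0 at y ∈ {4, 6}; g ≡ 0 at y ∈ {1}; common: ∅.
  x = 10: f ≡ 0 at y ∈ {2, 3}; g ≡ 0 at y ∈ {0}; common: ∅.
Collecting: common zeros = ∅, so the count is 0.
Comparison with the Bézout bound: 0 ≤ 2 = deg(f)·deg(g), as expected for curves with no common component (the affine F_11-count falls short of the bound because intersections may lie at infinity, over extension fields, or carry multiplicity).


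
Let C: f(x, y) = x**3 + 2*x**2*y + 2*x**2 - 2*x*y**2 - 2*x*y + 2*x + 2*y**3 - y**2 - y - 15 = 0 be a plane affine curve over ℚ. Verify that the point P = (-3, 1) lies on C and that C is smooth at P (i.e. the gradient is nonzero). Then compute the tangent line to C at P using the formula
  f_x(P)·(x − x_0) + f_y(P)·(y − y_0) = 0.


Tangent line at P: x + 39*y - 36 = 0.

Step 1: f(-3, 1) = 0, so P lies on C.
Step 2: partial derivatives
  f_x(x, y) = 3*x**2 + 4*x*y + 4*x - 2*y**2 - 2*y + 2, f_y(x, y) = 2*x**2 - 4*x*y - 2*x + 6*y**2 - 2*y - 1.
  f_x(P) = 1, f_y(P) = 39 (gradient nonzero, so P is smooth).
Step 3: tangent line at P: 1·(x − -3) + 39·(y − 1) = 0.
Expanding: x + 39*y - 36 = 0.


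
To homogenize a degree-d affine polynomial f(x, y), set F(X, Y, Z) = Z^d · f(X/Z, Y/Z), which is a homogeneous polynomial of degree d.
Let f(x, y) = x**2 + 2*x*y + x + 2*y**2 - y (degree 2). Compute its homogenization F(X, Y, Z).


F(X, Y, Z) = X**2 + 2*X*Y + X*Z + 2*Y**2 - Y*Z

deg(f) = 2.
Substitute x = X/Z, y = Y/Z into f, then multiply by Z^2.
  monomial 1·x^2·y^0 ↦ 1·X^2·Y^0·Z^0.
  monomial 2·x^1·y^1 ↦ 2·X^1·Y^1·Z^0.
  monomial 1·x^1·y^0 ↦ 1·X^1·Y^0·Z^1.
  monomial 2·x^0·y^2 ↦ 2·X^0·Y^2·Z^0.
  monomial -1·x^0·y^1 ↦ -1·X^0·Y^1·Z^1.
Collecting: F(X, Y, Z) = X**2 + 2*X*Y + X*Z + 2*Y**2 - Y*Z.


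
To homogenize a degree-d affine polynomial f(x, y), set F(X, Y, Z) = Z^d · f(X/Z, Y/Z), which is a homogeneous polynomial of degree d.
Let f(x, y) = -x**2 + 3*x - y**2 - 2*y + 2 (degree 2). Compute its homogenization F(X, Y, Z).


F(X, Y, Z) = -X**2 + 3*X*Z - Y**2 - 2*Y*Z + 2*Z**2

deg(f) = 2.
Substitute x = X/Z, y = Y/Z into f, then multiply by Z^2.
  monomial -1·x^2·y^0 ↦ -1·X^2·Y^0·Z^0.
  monomial 3·x^1·y^0 ↦ 3·X^1·Y^0·Z^1.
  monomial -1·x^0·y^2 ↦ -1·X^0·Y^2·Z^0.
  monomial -2·x^0·y^1 ↦ -2·X^0·Y^1·Z^1.
  monomial 2·x^0·y^0 ↦ 2·X^0·Y^0·Z^2.
Collecting: F(X, Y, Z) = -X**2 + 3*X*Z - Y**2 - 2*Y*Z + 2*Z**2.


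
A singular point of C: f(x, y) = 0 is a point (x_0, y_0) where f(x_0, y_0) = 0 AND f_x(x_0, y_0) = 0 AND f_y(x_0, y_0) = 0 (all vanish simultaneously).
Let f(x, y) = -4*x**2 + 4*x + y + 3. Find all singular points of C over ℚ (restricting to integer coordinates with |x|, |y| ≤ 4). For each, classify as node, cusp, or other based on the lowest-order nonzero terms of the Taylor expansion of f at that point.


No singular points in the scanned grid; C is smooth there.

Compute partial derivatives:
  f_x = 4 - 8*x.
  f_y = 1.
f_y = 1 is a nonzero constant, so f_y never vanishes: no point (x, y) can satisfy f = f_x = f_y = 0. In particular no (x, y) ∈ {−4, ..., 4}² is singular; the curve is smooth.


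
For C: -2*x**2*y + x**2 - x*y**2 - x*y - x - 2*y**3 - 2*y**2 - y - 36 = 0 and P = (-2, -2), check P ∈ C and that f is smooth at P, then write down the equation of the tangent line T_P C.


Tangent line at P: -23*x - 31*y - 108 = 0.

Step 1: f(-2, -2) = 0, so P lies on C.
Step 2: partial derivatives
  f_x(x, y) = -4*x*y + 2*x - y**2 - y - 1, f_y(x, y) = -2*x**2 - 2*x*y - x - 6*y**2 - 4*y - 1.
  f_x(P) = -23, f_y(P) = -31 (gradient nonzero, so P is smooth).
Step 3: tangent line at P: -23·(x − -2) + -31·(y − -2) = 0.
Expanding: -23*x - 31*y - 108 = 0.


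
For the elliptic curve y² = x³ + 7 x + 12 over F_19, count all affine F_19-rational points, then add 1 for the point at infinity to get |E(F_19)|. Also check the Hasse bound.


Affine points = {(1, 1), (1, 18), (4, 3), (4, 16), (5, 1), (5, 18), (6, 2), (6, 17), (7, 9), (7, 10), (9, 5), (9, 14), (12, 0), (13, 1), (13, 18), (14, 2), (14, 17), (17, 3), (17, 16), (18, 2), (18, 17)}; affine count = 21; |E(F_19)| = 22.

Discriminant check: Δ ∝ 4a³ + 27b² = 4·7³ + 27·12² = 4·343 + 27·144 ≡ 16 (mod 19). Nonzero ⇒ E is nonsingular.
For each x ∈ F_19, compute rhs = x³ + 7·x + 12 mod 19, then count y ∈ F_19 with y² ≡ rhs.
  x = 0: rhs = 12, matching y values: none (0 points).
  x = 1: rhs = 1, matching y values: 1, 18 (2 points).
  x = 2: rhs = 15, matching y values: none (0 points).
  x = 3: rhs = 3, matching y values: none (0 points).
  x = 4: rhs = 9, matching y values: 3, 16 (2 points).
  x = 5: rhs = 1, matching y values: 1, 18 (2 points).
  x = 6: rhs = 4, matching y values: 2, 17 (2 points).
  x = 7: rhs = 5, matching y values: 9, 10 (2 points).
  x = 8: rhs = 10, matching y values: none (0 points).
  x = 9: rhs = 6, matching y values: 5, 14 (2 points).
  x = 10: rhs = 18, matching y values: none (0 points).
  x = 11: rhs = 14, matching y values: none (0 points).
  x = 12: rhs = 0, matching y values: 0 (1 points).
  x = 13: rhs = 1, matching y values: 1, 18 (2 points).
  x = 14: rhs = 4, matching y values: 2, 17 (2 points).
  x = 15: rhs = 15, matching y values: none (0 points).
  x = 16: rhs = 2, matching y values: none (0 points).
  x = 17: rhs = 9, matching y values: 3, 16 (2 points).
  x = 18: rhs = 4, matching y values: 2, 17 (2 points).
Total affine count: 21.
Full point count |E(F_19)| = 21 + 1 = 22.
Hasse bound: |22 − (19+1)| = |2| = 2 ≤ 2√19 ≈ 8.7178 ✓.


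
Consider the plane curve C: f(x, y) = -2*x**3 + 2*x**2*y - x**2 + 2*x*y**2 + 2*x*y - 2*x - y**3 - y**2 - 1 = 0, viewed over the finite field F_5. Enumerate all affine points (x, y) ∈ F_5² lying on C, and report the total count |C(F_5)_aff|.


Affine F_5-points: {(2, 0), (3, 0), (3, 2), (3, 3), (4, 4)}; count = 5.

For each of the 25 pairs (x, y) ∈ F_5², evaluate f(x, y) mod 5. Record the zeros.
  x = 0: [0↦4, 1↦2, 2↦2, 3↦3, 4↦4]  zeros at y ∈ ∅
  x = 1: [0↦4, 1↦3, 2↦3, 3↦3, 4↦2]  zeros at y ∈ ∅
  x = 2: [0↦0, 1↦4, 2↦3, 3↦1, 4↦2]  zeros at y ∈ {0}
  x = 3: [0↦0, 1↦3, 2↦0, 3↦0, 4↦2]  zeros at y ∈ {0, 2, 3}
  x = 4: [0↦2, 1↦3, 2↦2, 3↦3, 4↦0]  zeros at y ∈ {4}
Collecting zeros: affine points = {(2, 0), (3, 0), (3, 2), (3, 3), (4, 4)}.
Total count |C(F_5)_aff| = 5.


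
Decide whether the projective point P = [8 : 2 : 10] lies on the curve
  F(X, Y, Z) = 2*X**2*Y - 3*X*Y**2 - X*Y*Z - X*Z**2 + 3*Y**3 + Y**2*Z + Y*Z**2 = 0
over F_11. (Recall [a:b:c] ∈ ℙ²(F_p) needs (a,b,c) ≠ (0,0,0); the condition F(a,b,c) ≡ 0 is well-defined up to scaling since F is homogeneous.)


F(8,2,10) ≡ 3 (mod 11); P is NOT on the curve.

Evaluate F(8, 2, 10) term-by-term (mod 11).
  2*X**2*Y ↦ 2·64·2·1 = 256
  -3*X*Y**2 ↦ -3·8·4·1 = -96
  -X*Y*Z ↦ -1·8·2·10 = -160
  -X*Z**2 ↦ -1·8·1·100 = -800
  3*Y**3 ↦ 3·1·8·1 = 24
  Y**2*Z ↦ 1·1·4·10 = 40
  Y*Z**2 ↦ 1·1·2·100 = 200
Sum: F(8, 2, 10) = (256) + (-96) + (-160) + (-800) + (24) + (40) + (200) = -536.
Reducing mod 11: -536 ≡ 3 (mod 11).
Since F(a, b, c) ≡ 3 ≠ 0 (mod 11), P does NOT lie on the curve.


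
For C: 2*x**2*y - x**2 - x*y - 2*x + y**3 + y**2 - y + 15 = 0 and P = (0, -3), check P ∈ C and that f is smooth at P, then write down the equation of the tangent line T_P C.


Tangent line at P: x + 20*y + 60 = 0.

Step 1: f(0, -3) = 0, so P lies on C.
Step 2: partial derivatives
  f_x(x, y) = 4*x*y - 2*x - y - 2, f_y(x, y) = 2*x**2 - x + 3*y**2 + 2*y - 1.
  f_x(P) = 1, f_y(P) = 20 (gradient nonzero, so P is smooth).
Step 3: tangent line at P: 1·(x − 0) + 20·(y − -3) = 0.
Expanding: x + 20*y + 60 = 0.


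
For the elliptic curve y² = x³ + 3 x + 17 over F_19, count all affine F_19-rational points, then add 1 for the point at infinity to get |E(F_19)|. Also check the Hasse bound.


Affine points = {(0, 6), (0, 13), (4, 6), (4, 13), (5, 9), (5, 10), (6, 2), (6, 17), (7, 1), (7, 18), (13, 7), (13, 12), (15, 6), (15, 13), (16, 0)}; affine count = 15; |E(F_19)| = 16.

Discriminant check: Δ ∝ 4a³ + 27b² = 4·3³ + 27·17² = 4·27 + 27·289 ≡ 7 (mod 19). Nonzero ⇒ E is nonsingular.
For each x ∈ F_19, compute rhs = x³ + 3·x + 17 mod 19, then count y ∈ F_19 with y² ≡ rhs.
  x = 0: rhs = 17, matching y values: 6, 13 (2 points).
  x = 1: rhs = 2, matching y values: none (0 points).
  x = 2: rhs = 12, matching y values: none (0 points).
  x = 3: rhs = 15, matching y values: none (0 points).
  x = 4: rhs = 17, matching y values: 6, 13 (2 points).
  x = 5: rhs = 5, matching y values: 9, 10 (2 points).
  x = 6: rhs = 4, matching y values: 2, 17 (2 points).
  x = 7: rhs = 1, matching y values: 1, 18 (2 points).
  x = 8: rhs = 2, matching y values: none (0 points).
  x = 9: rhs = 13, matching y values: none (0 points).
  x = 10: rhs = 2, matching y values: none (0 points).
  x = 11: rhs = 13, matching y values: none (0 points).
  x = 12: rhs = 14, matching y values: none (0 points).
  x = 13: rhs = 11, matching y values: 7, 12 (2 points).
  x = 14: rhs = 10, matching y values: none (0 points).
  x = 15: rhs = 17, matching y values: 6, 13 (2 points).
  x = 16: rhs = 0, matching y values: 0 (1 points).
  x = 17: rhs = 3, matching y values: none (0 points).
  x = 18: rhs = 13, matching y values: none (0 points).
Total affine count: 15.
Full point count |E(F_19)| = 15 + 1 = 16.
Hasse bound: |16 − (19+1)| = |-4| = 4 ≤ 2√19 ≈ 8.7178 ✓.


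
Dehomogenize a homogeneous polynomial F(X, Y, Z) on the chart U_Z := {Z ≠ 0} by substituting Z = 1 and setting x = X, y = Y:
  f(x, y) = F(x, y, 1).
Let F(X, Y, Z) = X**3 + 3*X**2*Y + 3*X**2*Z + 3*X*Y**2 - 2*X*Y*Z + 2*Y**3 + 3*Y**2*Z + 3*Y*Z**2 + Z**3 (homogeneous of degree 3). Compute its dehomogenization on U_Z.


f(x, y) = x**3 + 3*x**2*y + 3*x**2 + 3*x*y**2 - 2*x*y + 2*y**3 + 3*y**2 + 3*y + 1

On U_Z we set Z = 1. Each monomial c·X^i·Y^j·Z^k in F becomes c·x^i·y^j·1^k = c·x^i·y^j.
Substituting Z = 1: F(X, Y, 1) = x**3 + 3*x**2*y + 3*x**2 + 3*x*y**2 - 2*x*y + 2*y**3 + 3*y**2 + 3*y + 1.
Note: deg(f) ≤ deg(F) = 3; strict inequality happens when F is divisible by Z (lost terms).


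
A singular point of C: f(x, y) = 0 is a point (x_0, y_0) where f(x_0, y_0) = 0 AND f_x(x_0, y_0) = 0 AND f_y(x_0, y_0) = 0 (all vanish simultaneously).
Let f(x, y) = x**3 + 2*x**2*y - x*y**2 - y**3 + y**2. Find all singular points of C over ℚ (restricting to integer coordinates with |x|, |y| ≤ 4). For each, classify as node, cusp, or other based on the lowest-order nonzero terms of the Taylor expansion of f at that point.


Singular points: {(0, 0)}; classification: cusp.

Compute partial derivatives:
  f_x = 3*x**2 + 4*x*y - y**2.
  f_y = 2*x**2 - 2*x*y - 3*y**2 + 2*y.
Scan x_0 ∈ {−4, ..., 4}. For each x_0, f_y(x_0, y) is a polynomial in y; find its integer roots y ∈ {−4, ..., 4}, then test f_x and f at those candidates.
  x = -4: f_y(-4, y) = -3*y**2 + 10*y + 32; vanishes at y ∈ {-2}. (-4, -2): f_x = 76 ≠ 0.
  x = -3: f_y(-3, y) = -3*y**2 + 8*y + 18; no integer root y with |y| ≤ 4.
  x = -2: f_y(-2, y) = -3*y**2 + 6*y + 8; no integer root y with |y| ≤ 4.
  x = -1: f_y(-1, y) = -3*y**2 + 4*y + 2; no integer root y with |y| ≤ 4.
  x = 0: f_y(0, y) = -3*y**2 + 2*y; vanishes at y ∈ {0}. (0, 0): f_x = 0, f = 0 — SINGULAR.
  x = 1: f_y(1, y) = 2 - 3*y**2; no integer root y with |y| ≤ 4.
  x = 2: f_y(2, y) = -3*y**2 - 2*y + 8; vanishes at y ∈ {-2}. (2, -2): f_x = -8 ≠ 0.
  x = 3: f_y(3, y) = -3*y**2 - 4*y + 18; no integer root y with |y| ≤ 4.
  x = 4: f_y(4, y) = -3*y**2 - 6*y + 32; no integer root y with |y| ≤ 4.
Only singular point on the grid: (0, 0).
Classify: substitute x = 0 + u, y = 0 + v and expand: f = u**3 + 2*u**2*v - u*v**2 - v**3 + v**2.
No constant or linear terms (consistent with a singular point). Quadratic part: v**2. Cubic part: u**3 + 2*u**2*v - u*v**2 - v**3.
The quadratic part v**2 is a perfect square, so there is a single (double) tangent line v = 0, i.e. y = 0. Restricting the cubic part to that line (v = 0) leaves u**3 ≠ 0, so f is not divisible by v and the branch is v² ≈ -u**3 to lowest order — this is a cusp.
Classification: cusp.


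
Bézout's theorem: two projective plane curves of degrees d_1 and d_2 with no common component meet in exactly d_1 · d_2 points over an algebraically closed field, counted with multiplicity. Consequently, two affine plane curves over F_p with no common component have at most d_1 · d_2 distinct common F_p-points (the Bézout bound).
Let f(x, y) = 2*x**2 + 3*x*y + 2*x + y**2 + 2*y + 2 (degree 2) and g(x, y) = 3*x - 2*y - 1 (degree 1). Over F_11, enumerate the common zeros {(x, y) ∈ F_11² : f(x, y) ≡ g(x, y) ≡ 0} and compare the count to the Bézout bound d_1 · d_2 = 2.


Common zeros: ∅; count = 0; Bézout bound = 2.

deg(f) = 2, deg(g) = 1, so Bézout bound = 2.
Scan x ∈ F_11. For each x, list the y ∈ F_11 with f(x, y) ≡ 0 and those with g(x, y) ≡ 0 (mod 11); the common zeros in that column are the intersection.
  x = 0: f ≡ 0 at y ∈ ∅; g ≡ 0 at y ∈ {5}; common: ∅.
  x = 1: f ≡ 0 at y ∈ {8, 9}; g ≡ 0 at y ∈ {1}; common: ∅.
  x = 2: f ≡ 0 at y ∈ ∅; g ≡ 0 at y ∈ {8}; common: ∅.
  x = 3: f ≡ 0 at y ∈ ∅; g ≡ 0 at y ∈ {4}; common: ∅.
  x = 4: f ≡ 0 at y ∈ ∅; g ≡ 0 at y ∈ {0}; common: ∅.
  x = 5: f ≡ 0 at y ∈ ∅; g ≡ 0 at y ∈ {7}; common: ∅.
  x = 6: f ≡ 0 at y ∈ {6, 7}; g ≡ 0 at y ∈ {3}; common: ∅.
  x = 7: f ≡ 0 at y ∈ ∅; g ≡ 0 at y ∈ {10}; common: ∅.
  x = 8: f ≡ 0 at y ∈ {8, 10}; g ≡ 0 at y ∈ {6}; common: ∅.
  x = 9: f ≡ 0 at y ∈ {5, 10}; g ≡ 0 at y ∈ {2}; common: ∅.
  x = 10: f ≡ 0 at y ∈ {5, 7}; g ≡ 0 at y ∈ {9}; common: ∅.
Collecting: common zeros = ∅, so the count is 0.
Comparison with the Bézout bound: 0 ≤ 2 = deg(f)·deg(g), as expected for curves with no common component (the affine F_11-count falls short of the bound because intersections may lie at infinity, over extension fields, or carry multiplicity).
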